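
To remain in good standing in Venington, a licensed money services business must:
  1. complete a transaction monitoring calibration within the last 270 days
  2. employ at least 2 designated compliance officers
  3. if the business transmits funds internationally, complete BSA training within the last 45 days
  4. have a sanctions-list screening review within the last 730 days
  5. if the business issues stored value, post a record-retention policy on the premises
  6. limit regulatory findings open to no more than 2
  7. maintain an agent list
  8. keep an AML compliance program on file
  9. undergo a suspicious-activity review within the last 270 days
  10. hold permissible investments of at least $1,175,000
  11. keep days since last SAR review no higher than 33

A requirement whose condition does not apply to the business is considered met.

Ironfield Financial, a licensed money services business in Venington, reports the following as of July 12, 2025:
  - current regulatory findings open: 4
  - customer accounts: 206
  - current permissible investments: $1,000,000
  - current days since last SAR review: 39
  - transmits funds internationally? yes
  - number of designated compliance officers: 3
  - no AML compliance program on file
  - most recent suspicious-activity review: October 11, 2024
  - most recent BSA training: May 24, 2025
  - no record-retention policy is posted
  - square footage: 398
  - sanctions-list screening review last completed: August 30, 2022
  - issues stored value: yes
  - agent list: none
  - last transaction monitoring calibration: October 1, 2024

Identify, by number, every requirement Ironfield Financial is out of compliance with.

1, 3, 4, 5, 6, 7, 8, 9, 10, 11

1. transaction monitoring calibration 284 days ago vs limit 270 → not met
2. designated compliance officers 3 ≥ 2 → met
3. condition 'transmits funds internationally' holds; BSA training 49 days ago vs limit 45 → not met
4. sanctions-list screening review 1047 days ago vs limit 730 → not met
5. condition 'issues stored value' holds; record-retention policy absent → not met
6. regulatory findings open 4 > 2 → not met
7. agent list absent → not met
8. AML compliance program absent → not met
9. suspicious-activity review 274 days ago vs limit 270 → not met
10. permissible investments $1,000,000 < $1,175,000 → not met
11. days since last SAR review 39 > 33 → not met
Not met: 1, 3, 4, 5, 6, 7, 8, 9, 10, 11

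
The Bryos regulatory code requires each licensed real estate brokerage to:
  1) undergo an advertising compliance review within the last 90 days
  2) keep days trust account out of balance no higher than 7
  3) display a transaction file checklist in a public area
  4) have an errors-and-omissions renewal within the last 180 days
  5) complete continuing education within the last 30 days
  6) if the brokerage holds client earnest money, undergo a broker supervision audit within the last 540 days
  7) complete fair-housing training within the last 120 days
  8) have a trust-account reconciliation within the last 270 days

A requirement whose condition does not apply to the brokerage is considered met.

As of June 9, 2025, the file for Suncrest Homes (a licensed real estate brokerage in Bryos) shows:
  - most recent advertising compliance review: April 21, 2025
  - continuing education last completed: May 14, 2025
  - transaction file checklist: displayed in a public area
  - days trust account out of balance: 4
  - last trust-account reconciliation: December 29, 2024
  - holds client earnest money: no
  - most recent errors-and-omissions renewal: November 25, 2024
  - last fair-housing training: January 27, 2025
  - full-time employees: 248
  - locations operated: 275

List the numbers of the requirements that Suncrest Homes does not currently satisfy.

1. advertising compliance review 49 days ago vs limit 90 → met
2. days trust account out of balance 4 ≤ 7 → met
3. transaction file checklist present → met
4. errors-and-omissions renewal 196 days ago vs limit 180 → not met
5. continuing education 26 days ago vs limit 30 → met
6. condition 'holds client earnest money' does not hold → requirement n/a → met
7. fair-housing training 133 days ago vs limit 120 → not met
8. trust-account reconciliation 162 days ago vs limit 270 → met
Not met: 4, 7

4, 7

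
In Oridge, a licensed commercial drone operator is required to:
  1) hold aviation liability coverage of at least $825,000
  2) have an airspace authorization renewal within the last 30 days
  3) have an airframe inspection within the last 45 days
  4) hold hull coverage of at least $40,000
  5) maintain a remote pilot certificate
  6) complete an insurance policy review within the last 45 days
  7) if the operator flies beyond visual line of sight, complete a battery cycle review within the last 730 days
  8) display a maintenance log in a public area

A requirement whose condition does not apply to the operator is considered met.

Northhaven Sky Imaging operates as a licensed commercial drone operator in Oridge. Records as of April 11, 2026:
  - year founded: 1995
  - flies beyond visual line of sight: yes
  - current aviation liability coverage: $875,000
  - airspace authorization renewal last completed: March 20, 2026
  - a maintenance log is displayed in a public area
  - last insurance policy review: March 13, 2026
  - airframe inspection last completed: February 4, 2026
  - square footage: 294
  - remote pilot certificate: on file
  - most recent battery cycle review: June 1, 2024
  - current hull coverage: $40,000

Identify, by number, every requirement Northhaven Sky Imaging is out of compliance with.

1. aviation liability coverage $875,000 ≥ $825,000 → met
2. airspace authorization renewal 22 days ago vs limit 30 → met
3. airframe inspection 66 days ago vs limit 45 → not met
4. hull coverage $40,000 ≥ $40,000 → met
5. remote pilot certificate present → met
6. insurance policy review 29 days ago vs limit 45 → met
7. condition 'flies beyond visual line of sight' holds; battery cycle review 679 days ago vs limit 730 → met
8. maintenance log present → met
Not met: 3

3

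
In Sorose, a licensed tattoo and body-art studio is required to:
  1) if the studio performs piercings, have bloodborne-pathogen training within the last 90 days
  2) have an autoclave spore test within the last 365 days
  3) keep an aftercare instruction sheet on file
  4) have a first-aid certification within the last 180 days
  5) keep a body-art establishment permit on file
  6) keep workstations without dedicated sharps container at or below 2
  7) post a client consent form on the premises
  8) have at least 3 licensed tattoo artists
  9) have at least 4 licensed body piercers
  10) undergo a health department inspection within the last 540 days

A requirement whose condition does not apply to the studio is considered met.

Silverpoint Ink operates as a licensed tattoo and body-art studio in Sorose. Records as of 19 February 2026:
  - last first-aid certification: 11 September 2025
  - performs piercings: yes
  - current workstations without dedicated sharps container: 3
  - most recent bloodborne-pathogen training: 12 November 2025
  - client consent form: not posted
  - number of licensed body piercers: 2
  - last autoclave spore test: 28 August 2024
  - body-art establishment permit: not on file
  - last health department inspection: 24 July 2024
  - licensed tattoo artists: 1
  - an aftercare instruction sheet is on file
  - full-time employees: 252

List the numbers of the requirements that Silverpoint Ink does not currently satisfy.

1, 2, 5, 6, 7, 8, 9, 10

1. condition 'performs piercings' holds; bloodborne-pathogen training 99 days ago vs limit 90 → not met
2. autoclave spore test 540 days ago vs limit 365 → not met
3. aftercare instruction sheet present → met
4. first-aid certification 161 days ago vs limit 180 → met
5. body-art establishment permit absent → not met
6. workstations without dedicated sharps container 3 > 2 → not met
7. client consent form absent → not met
8. licensed tattoo artists 1 < 3 → not met
9. licensed body piercers 2 < 4 → not met
10. health department inspection 575 days ago vs limit 540 → not met
Not met: 1, 2, 5, 6, 7, 8, 9, 10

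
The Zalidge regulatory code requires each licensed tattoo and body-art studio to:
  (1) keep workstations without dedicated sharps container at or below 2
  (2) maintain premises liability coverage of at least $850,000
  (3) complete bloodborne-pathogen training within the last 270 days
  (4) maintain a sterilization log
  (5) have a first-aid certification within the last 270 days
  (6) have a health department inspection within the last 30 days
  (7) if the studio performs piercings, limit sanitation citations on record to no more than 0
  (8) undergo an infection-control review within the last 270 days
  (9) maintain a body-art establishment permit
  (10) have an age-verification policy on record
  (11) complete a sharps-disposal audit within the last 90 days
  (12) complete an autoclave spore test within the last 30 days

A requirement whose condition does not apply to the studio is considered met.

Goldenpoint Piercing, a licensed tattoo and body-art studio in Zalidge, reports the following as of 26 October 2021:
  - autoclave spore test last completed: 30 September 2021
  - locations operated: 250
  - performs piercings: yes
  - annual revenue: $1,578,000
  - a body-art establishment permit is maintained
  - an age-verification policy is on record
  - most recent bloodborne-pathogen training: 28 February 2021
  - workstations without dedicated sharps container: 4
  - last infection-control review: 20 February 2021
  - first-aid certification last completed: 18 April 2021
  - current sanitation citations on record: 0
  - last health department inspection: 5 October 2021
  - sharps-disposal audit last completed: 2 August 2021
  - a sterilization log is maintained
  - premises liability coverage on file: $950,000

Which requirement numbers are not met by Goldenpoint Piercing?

1. workstations without dedicated sharps container 4 > 2 → not met
2. premises liability coverage $950,000 ≥ $850,000 → met
3. bloodborne-pathogen training 240 days ago vs limit 270 → met
4. sterilization log present → met
5. first-aid certification 191 days ago vs limit 270 → met
6. health department inspection 21 days ago vs limit 30 → met
7. condition 'performs piercings' holds; sanitation citations on record 0 ≤ 0 → met
8. infection-control review 248 days ago vs limit 270 → met
9. body-art establishment permit present → met
10. age-verification policy present → met
11. sharps-disposal audit 85 days ago vs limit 90 → met
12. autoclave spore test 26 days ago vs limit 30 → met
Not met: 1

1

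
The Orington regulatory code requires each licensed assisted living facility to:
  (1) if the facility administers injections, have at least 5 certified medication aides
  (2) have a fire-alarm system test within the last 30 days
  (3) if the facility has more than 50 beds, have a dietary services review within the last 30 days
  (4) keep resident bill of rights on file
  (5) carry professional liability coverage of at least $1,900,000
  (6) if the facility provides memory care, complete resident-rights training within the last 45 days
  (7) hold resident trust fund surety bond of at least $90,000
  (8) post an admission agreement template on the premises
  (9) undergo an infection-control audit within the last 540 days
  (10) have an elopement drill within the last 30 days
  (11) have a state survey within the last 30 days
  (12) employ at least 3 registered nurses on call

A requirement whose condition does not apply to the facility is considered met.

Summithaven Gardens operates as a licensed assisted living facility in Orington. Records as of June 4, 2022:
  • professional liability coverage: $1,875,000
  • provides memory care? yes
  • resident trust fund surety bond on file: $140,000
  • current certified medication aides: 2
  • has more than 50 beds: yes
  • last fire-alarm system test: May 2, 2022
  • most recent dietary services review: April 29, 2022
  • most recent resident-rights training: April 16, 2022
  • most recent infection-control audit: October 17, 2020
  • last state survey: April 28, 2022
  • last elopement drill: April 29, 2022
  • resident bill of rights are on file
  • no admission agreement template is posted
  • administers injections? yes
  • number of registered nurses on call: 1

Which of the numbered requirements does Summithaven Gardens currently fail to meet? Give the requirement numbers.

1, 2, 3, 5, 6, 8, 9, 10, 11, 12

1. condition 'administers injections' holds; certified medication aides 2 < 5 → not met
2. fire-alarm system test 33 days ago vs limit 30 → not met
3. condition 'has more than 50 beds' holds; dietary services review 36 days ago vs limit 30 → not met
4. resident bill of rights present → met
5. professional liability coverage $1,875,000 < $1,900,000 → not met
6. condition 'provides memory care' holds; resident-rights training 49 days ago vs limit 45 → not met
7. resident trust fund surety bond $140,000 ≥ $90,000 → met
8. admission agreement template absent → not met
9. infection-control audit 595 days ago vs limit 540 → not met
10. elopement drill 36 days ago vs limit 30 → not met
11. state survey 37 days ago vs limit 30 → not met
12. registered nurses on call 1 < 3 → not met
Not met: 1, 2, 3, 5, 6, 8, 9, 10, 11, 12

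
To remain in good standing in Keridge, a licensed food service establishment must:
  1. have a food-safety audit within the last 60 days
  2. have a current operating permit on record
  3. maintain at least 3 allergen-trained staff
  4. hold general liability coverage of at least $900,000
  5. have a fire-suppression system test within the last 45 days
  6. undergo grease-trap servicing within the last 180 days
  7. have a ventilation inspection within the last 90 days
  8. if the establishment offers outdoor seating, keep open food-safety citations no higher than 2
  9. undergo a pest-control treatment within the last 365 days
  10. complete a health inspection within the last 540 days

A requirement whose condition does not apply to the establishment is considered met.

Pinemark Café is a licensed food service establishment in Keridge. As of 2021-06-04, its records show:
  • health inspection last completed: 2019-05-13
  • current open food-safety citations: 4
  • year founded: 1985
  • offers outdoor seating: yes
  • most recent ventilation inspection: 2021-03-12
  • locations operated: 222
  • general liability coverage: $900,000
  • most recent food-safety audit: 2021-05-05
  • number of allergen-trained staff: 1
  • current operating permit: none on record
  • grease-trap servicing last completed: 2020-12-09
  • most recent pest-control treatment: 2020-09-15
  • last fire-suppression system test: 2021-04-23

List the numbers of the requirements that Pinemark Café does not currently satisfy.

1. food-safety audit 30 days ago vs limit 60 → met
2. current operating permit absent → not met
3. allergen-trained staff 1 < 3 → not met
4. general liability coverage $900,000 ≥ $900,000 → met
5. fire-suppression system test 42 days ago vs limit 45 → met
6. grease-trap servicing 177 days ago vs limit 180 → met
7. ventilation inspection 84 days ago vs limit 90 → met
8. condition 'offers outdoor seating' holds; open food-safety citations 4 > 2 → not met
9. pest-control treatment 262 days ago vs limit 365 → met
10. health inspection 753 days ago vs limit 540 → not met
Not met: 2, 3, 8, 10

2, 3, 8, 10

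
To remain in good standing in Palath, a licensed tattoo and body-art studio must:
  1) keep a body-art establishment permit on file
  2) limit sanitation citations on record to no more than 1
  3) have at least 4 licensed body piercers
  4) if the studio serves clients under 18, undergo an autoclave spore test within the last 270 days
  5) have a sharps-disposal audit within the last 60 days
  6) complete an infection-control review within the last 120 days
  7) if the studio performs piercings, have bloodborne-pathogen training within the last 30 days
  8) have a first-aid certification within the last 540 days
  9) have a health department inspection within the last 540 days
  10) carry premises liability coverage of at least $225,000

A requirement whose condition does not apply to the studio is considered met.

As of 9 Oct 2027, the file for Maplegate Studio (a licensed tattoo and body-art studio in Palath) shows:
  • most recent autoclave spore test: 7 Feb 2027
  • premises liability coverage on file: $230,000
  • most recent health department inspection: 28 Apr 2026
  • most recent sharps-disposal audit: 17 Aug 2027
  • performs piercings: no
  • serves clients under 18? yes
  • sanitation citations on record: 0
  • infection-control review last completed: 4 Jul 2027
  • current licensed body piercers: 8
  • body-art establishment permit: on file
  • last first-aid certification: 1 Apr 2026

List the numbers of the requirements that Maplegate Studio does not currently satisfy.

8

1. body-art establishment permit present → met
2. sanitation citations on record 0 ≤ 1 → met
3. licensed body piercers 8 ≥ 4 → met
4. condition 'serves clients under 18' holds; autoclave spore test 244 days ago vs limit 270 → met
5. sharps-disposal audit 53 days ago vs limit 60 → met
6. infection-control review 97 days ago vs limit 120 → met
7. condition 'performs piercings' does not hold → requirement n/a → met
8. first-aid certification 556 days ago vs limit 540 → not met
9. health department inspection 529 days ago vs limit 540 → met
10. premises liability coverage $230,000 ≥ $225,000 → met
Not met: 8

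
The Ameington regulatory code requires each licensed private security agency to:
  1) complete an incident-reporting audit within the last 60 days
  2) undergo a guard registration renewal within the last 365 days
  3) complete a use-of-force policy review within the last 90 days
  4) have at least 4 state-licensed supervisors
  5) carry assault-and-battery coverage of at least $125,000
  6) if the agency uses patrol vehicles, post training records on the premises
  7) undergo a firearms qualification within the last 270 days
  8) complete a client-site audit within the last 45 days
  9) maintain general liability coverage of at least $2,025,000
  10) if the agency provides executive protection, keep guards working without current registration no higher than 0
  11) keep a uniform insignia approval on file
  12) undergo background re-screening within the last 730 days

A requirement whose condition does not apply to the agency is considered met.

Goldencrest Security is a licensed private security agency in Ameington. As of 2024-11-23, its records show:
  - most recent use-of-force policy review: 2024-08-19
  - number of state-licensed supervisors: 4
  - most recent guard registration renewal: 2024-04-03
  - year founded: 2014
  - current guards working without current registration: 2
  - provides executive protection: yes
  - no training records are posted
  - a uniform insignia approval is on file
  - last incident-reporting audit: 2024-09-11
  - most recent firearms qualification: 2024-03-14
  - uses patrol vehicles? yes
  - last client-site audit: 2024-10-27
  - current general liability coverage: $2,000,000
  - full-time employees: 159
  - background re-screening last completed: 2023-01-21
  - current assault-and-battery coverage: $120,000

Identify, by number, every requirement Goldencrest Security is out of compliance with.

1, 3, 5, 6, 9, 10

1. incident-reporting audit 73 days ago vs limit 60 → not met
2. guard registration renewal 234 days ago vs limit 365 → met
3. use-of-force policy review 96 days ago vs limit 90 → not met
4. state-licensed supervisors 4 ≥ 4 → met
5. assault-and-battery coverage $120,000 < $125,000 → not met
6. condition 'uses patrol vehicles' holds; training records absent → not met
7. firearms qualification 254 days ago vs limit 270 → met
8. client-site audit 27 days ago vs limit 45 → met
9. general liability coverage $2,000,000 < $2,025,000 → not met
10. condition 'provides executive protection' holds; guards working without current registration 2 > 0 → not met
11. uniform insignia approval present → met
12. background re-screening 672 days ago vs limit 730 → met
Not met: 1, 3, 5, 6, 9, 10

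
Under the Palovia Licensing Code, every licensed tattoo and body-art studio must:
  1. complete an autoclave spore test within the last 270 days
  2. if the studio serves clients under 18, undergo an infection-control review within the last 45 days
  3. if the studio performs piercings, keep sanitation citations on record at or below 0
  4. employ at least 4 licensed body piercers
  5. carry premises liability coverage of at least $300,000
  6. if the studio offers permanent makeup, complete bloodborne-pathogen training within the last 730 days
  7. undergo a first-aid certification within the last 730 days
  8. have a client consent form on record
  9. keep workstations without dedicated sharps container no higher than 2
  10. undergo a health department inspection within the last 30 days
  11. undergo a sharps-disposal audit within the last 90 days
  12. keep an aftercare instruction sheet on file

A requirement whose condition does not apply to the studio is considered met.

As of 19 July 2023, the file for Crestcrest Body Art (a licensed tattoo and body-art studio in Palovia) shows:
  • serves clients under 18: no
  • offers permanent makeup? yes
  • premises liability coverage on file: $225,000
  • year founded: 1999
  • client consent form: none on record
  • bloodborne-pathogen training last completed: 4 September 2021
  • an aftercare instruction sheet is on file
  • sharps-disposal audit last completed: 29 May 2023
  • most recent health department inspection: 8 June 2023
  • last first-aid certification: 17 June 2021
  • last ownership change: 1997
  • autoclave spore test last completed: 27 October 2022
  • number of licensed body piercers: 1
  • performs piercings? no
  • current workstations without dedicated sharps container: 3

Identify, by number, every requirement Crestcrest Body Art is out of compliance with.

1. autoclave spore test 265 days ago vs limit 270 → met
2. condition 'serves clients under 18' does not hold → requirement n/a → met
3. condition 'performs piercings' does not hold → requirement n/a → met
4. licensed body piercers 1 < 4 → not met
5. premises liability coverage $225,000 < $300,000 → not met
6. condition 'offers permanent makeup' holds; bloodborne-pathogen training 683 days ago vs limit 730 → met
7. first-aid certification 762 days ago vs limit 730 → not met
8. client consent form absent → not met
9. workstations without dedicated sharps container 3 > 2 → not met
10. health department inspection 41 days ago vs limit 30 → not met
11. sharps-disposal audit 51 days ago vs limit 90 → met
12. aftercare instruction sheet present → met
Not met: 4, 5, 7, 8, 9, 10

4, 5, 7, 8, 9, 10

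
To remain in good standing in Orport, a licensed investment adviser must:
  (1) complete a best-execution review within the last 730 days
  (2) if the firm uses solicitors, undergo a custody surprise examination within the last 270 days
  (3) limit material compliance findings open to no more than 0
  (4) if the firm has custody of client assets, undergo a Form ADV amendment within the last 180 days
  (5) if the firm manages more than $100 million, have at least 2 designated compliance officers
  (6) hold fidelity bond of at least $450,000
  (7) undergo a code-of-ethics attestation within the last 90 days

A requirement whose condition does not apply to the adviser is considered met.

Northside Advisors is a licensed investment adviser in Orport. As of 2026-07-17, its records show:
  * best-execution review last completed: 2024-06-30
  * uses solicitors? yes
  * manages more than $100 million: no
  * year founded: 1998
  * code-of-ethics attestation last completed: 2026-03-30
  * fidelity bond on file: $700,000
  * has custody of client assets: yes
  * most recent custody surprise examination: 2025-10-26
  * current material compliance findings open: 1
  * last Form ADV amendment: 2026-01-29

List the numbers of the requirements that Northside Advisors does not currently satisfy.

1, 3, 7

1. best-execution review 747 days ago vs limit 730 → not met
2. condition 'uses solicitors' holds; custody surprise examination 264 days ago vs limit 270 → met
3. material compliance findings open 1 > 0 → not met
4. condition 'has custody of client assets' holds; Form ADV amendment 169 days ago vs limit 180 → met
5. condition 'manages more than $100 million' does not hold → requirement n/a → met
6. fidelity bond $700,000 ≥ $450,000 → met
7. code-of-ethics attestation 109 days ago vs limit 90 → not met
Not met: 1, 3, 7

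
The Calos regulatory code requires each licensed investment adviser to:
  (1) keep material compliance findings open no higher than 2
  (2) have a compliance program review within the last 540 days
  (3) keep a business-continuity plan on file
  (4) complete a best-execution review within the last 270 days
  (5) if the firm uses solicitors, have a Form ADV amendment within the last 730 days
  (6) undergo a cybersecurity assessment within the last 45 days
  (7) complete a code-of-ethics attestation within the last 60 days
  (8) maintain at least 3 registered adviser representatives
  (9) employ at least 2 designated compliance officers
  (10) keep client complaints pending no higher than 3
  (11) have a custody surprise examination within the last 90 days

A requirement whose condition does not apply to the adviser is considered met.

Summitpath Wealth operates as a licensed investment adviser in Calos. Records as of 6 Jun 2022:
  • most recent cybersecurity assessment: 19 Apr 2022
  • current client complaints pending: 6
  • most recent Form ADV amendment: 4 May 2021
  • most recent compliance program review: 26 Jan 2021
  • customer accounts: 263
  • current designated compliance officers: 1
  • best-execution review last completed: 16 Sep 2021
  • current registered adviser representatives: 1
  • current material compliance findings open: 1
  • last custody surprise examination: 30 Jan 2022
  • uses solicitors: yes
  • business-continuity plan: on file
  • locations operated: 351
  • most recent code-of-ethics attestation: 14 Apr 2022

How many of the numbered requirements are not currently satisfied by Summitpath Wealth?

1. material compliance findings open 1 ≤ 2 → met
2. compliance program review 496 days ago vs limit 540 → met
3. business-continuity plan present → met
4. best-execution review 263 days ago vs limit 270 → met
5. condition 'uses solicitors' holds; Form ADV amendment 398 days ago vs limit 730 → met
6. cybersecurity assessment 48 days ago vs limit 45 → not met
7. code-of-ethics attestation 53 days ago vs limit 60 → met
8. registered adviser representatives 1 < 3 → not met
9. designated compliance officers 1 < 2 → not met
10. client complaints pending 6 > 3 → not met
11. custody surprise examination 127 days ago vs limit 90 → not met
Not met: 5 of 11

5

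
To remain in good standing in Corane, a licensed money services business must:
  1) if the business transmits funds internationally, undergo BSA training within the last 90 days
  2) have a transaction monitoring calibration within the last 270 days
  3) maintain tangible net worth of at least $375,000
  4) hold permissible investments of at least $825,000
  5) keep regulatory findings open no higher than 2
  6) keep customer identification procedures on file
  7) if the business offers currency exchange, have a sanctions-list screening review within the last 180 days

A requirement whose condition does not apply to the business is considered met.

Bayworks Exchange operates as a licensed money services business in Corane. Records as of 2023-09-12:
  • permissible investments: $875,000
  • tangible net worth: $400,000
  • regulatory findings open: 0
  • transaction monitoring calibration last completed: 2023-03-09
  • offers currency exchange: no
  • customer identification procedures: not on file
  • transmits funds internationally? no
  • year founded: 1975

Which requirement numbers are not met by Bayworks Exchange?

1. condition 'transmits funds internationally' does not hold → requirement n/a → met
2. transaction monitoring calibration 187 days ago vs limit 270 → met
3. tangible net worth $400,000 ≥ $375,000 → met
4. permissible investments $875,000 ≥ $825,000 → met
5. regulatory findings open 0 ≤ 2 → met
6. customer identification procedures absent → not met
7. condition 'offers currency exchange' does not hold → requirement n/a → met
Not met: 6

6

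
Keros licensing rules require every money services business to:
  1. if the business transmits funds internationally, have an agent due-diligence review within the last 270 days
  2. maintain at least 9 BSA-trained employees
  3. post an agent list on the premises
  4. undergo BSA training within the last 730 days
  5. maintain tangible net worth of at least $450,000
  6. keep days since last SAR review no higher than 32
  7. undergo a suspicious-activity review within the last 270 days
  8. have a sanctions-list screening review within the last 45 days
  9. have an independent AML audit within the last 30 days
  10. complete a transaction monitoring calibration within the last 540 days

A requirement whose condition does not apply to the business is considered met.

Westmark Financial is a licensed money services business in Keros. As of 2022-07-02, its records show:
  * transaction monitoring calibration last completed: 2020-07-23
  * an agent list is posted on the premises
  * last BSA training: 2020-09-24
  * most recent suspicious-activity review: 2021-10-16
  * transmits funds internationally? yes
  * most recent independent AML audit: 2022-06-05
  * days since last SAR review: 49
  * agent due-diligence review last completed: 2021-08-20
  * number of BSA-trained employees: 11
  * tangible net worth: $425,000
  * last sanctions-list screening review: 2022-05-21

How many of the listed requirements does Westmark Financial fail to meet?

4

1. condition 'transmits funds internationally' holds; agent due-diligence review 316 days ago vs limit 270 → not met
2. BSA-trained employees 11 ≥ 9 → met
3. agent list present → met
4. BSA training 646 days ago vs limit 730 → met
5. tangible net worth $425,000 < $450,000 → not met
6. days since last SAR review 49 > 32 → not met
7. suspicious-activity review 259 days ago vs limit 270 → met
8. sanctions-list screening review 42 days ago vs limit 45 → met
9. independent AML audit 27 days ago vs limit 30 → met
10. transaction monitoring calibration 709 days ago vs limit 540 → not met
Not met: 4 of 10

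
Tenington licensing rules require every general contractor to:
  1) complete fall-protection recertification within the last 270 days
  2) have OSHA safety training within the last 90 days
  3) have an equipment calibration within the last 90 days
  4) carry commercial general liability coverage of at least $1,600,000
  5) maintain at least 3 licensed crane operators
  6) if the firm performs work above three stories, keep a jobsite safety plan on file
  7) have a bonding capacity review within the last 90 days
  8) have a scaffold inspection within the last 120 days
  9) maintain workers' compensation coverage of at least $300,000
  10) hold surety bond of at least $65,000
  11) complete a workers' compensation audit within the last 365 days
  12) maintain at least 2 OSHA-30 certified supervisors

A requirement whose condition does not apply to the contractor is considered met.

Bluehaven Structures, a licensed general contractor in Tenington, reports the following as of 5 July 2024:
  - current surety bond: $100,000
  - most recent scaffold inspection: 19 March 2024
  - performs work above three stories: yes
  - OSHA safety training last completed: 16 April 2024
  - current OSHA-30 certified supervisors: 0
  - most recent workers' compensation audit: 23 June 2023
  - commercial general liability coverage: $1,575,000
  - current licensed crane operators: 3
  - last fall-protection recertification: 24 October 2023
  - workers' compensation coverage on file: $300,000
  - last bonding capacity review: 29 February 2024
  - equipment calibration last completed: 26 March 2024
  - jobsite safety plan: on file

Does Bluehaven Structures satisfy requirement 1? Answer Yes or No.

1. fall-protection recertification 255 days ago vs limit 270 → met

Yes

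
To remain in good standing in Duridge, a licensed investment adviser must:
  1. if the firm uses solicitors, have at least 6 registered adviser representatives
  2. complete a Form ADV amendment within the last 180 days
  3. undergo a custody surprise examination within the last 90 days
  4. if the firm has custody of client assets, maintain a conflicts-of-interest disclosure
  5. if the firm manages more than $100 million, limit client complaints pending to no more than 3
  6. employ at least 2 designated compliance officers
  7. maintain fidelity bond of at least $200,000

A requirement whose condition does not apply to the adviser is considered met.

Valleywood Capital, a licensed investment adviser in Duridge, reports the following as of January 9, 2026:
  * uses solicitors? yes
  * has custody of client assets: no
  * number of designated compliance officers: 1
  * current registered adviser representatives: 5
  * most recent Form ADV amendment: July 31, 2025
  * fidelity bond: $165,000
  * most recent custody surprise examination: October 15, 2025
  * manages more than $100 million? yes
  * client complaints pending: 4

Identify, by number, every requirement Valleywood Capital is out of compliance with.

1. condition 'uses solicitors' holds; registered adviser representatives 5 < 6 → not met
2. Form ADV amendment 162 days ago vs limit 180 → met
3. custody surprise examination 86 days ago vs limit 90 → met
4. condition 'has custody of client assets' does not hold → requirement n/a → met
5. condition 'manages more than $100 million' holds; client complaints pending 4 > 3 → not met
6. designated compliance officers 1 < 2 → not met
7. fidelity bond $165,000 < $200,000 → not met
Not met: 1, 5, 6, 7

1, 5, 6, 7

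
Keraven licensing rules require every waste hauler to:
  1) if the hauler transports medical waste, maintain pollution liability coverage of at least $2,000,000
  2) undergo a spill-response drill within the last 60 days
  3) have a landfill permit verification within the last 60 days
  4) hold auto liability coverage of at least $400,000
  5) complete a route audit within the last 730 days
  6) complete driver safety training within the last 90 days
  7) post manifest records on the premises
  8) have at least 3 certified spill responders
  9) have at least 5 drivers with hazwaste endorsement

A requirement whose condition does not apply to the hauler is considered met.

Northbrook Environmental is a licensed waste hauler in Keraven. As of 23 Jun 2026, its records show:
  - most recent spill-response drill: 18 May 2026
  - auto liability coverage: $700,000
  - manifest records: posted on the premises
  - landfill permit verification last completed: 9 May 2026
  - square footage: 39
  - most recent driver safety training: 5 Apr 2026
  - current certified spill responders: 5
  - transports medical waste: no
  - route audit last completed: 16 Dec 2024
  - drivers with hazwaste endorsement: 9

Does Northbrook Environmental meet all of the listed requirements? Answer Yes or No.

Yes

1. condition 'transports medical waste' does not hold → requirement n/a → met
2. spill-response drill 36 days ago vs limit 60 → met
3. landfill permit verification 45 days ago vs limit 60 → met
4. auto liability coverage $700,000 ≥ $400,000 → met
5. route audit 554 days ago vs limit 730 → met
6. driver safety training 79 days ago vs limit 90 → met
7. manifest records present → met
8. certified spill responders 5 ≥ 3 → met
9. drivers with hazwaste endorsement 9 ≥ 5 → met
All met.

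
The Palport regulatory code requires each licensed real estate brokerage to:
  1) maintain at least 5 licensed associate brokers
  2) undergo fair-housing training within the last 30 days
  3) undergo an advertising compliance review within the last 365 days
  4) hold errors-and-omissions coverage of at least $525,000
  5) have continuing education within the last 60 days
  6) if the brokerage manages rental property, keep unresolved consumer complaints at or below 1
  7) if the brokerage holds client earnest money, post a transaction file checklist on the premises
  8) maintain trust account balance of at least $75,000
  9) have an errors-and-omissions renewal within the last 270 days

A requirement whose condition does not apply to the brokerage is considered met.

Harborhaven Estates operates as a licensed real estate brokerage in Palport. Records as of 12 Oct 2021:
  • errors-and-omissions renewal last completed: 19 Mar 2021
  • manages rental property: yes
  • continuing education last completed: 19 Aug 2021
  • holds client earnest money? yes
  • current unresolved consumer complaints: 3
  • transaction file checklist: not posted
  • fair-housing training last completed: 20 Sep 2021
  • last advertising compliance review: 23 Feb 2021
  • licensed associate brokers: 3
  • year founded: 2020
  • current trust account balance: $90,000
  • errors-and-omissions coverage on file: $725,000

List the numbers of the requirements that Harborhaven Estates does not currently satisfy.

1, 6, 7

1. licensed associate brokers 3 < 5 → not met
2. fair-housing training 22 days ago vs limit 30 → met
3. advertising compliance review 231 days ago vs limit 365 → met
4. errors-and-omissions coverage $725,000 ≥ $525,000 → met
5. continuing education 54 days ago vs limit 60 → met
6. condition 'manages rental property' holds; unresolved consumer complaints 3 > 1 → not met
7. condition 'holds client earnest money' holds; transaction file checklist absent → not met
8. trust account balance $90,000 ≥ $75,000 → met
9. errors-and-omissions renewal 207 days ago vs limit 270 → met
Not met: 1, 6, 7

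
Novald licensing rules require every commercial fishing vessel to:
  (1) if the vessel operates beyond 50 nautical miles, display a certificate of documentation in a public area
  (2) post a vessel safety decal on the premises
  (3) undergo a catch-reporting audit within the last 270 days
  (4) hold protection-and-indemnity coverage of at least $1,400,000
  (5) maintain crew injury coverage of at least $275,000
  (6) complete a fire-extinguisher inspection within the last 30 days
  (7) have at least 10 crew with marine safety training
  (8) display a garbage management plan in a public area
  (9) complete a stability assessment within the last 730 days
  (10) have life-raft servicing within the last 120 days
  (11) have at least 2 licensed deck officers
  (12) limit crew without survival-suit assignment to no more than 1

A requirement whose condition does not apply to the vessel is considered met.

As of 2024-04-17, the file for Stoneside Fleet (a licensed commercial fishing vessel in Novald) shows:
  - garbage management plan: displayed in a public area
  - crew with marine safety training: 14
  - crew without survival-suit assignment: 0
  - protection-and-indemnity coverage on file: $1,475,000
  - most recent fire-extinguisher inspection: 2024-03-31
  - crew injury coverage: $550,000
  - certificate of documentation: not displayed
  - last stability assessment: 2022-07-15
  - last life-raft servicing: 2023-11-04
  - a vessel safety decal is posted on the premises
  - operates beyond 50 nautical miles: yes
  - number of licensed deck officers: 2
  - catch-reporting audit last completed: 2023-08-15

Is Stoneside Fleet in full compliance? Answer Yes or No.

No

1. condition 'operates beyond 50 nautical miles' holds; certificate of documentation absent → not met
2. vessel safety decal present → met
3. catch-reporting audit 246 days ago vs limit 270 → met
4. protection-and-indemnity coverage $1,475,000 ≥ $1,400,000 → met
5. crew injury coverage $550,000 ≥ $275,000 → met
6. fire-extinguisher inspection 17 days ago vs limit 30 → met
7. crew with marine safety training 14 ≥ 10 → met
8. garbage management plan present → met
9. stability assessment 642 days ago vs limit 730 → met
10. life-raft servicing 165 days ago vs limit 120 → not met
11. licensed deck officers 2 ≥ 2 → met
12. crew without survival-suit assignment 0 ≤ 1 → met
Not met: 1, 10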